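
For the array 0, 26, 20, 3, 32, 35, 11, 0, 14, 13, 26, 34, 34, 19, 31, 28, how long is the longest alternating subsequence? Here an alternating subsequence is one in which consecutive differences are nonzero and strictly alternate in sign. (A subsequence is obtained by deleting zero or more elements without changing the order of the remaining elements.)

A longest alternating subsequence is 0, 26, 20, 32, 11, 14, 13, 26, 19, 31, 28 (positions 1,2,3,5,7,9,10,11,14,15,16); its 10 consecutive differences strictly alternate in sign, and length 11 is optimal.

11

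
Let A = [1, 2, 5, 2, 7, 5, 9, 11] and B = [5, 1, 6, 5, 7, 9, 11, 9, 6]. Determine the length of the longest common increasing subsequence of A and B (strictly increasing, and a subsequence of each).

5

For each value that appears in both, track the longest common increasing run ending there.
The best achievable length is 5; one witness is 1, 5, 7, 9, 11 (A-positions 1,3,5,7,8, B-positions 2,4,5,6,7).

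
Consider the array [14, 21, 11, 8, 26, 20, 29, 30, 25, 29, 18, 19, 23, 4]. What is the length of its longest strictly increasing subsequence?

5

One longest increasing subsequence is 14, 21, 26, 29, 30 (positions 1,2,5,7,8), of length 5; no longer one exists.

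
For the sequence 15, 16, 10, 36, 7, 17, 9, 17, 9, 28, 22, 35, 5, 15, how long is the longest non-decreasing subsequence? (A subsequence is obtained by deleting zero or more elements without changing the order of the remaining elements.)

Let dp[i] be the longest non-decreasing subsequence ending at position i. Then dp = [1, 2, 1, 3, 1, 3, 2, 4, 3, 5, 5, 6, 1, 4].
The maximum is 6; one witness is 15, 16, 17, 17, 28, 35 at positions 1,2,6,8,10,12.

6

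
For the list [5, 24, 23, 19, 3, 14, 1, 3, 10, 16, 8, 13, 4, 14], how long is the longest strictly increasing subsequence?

Let dp[i] be the longest increasing subsequence ending at position i. Then dp = [1, 2, 2, 2, 1, 2, 1, 2, 3, 4, 3, 4, 3, 5].
The maximum is 5; one witness is 1, 3, 10, 13, 14 at positions 7,8,9,12,14.

5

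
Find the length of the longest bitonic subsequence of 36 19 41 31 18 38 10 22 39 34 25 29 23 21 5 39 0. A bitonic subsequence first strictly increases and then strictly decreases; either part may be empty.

10

Let inc[i] be the LIS ending at i and dec[i] the longest strictly decreasing subsequence starting at i. inc = [1, 1, 2, 2, 1, 3, 1, 2, 4, 3, 3, 4, 3, 2, 1, 5, 1], dec = [7, 5, 8, 6, 4, 7, 3, 4, 7, 6, 5, 5, 4, 3, 2, 2, 1].
max_i inc[i]+dec[i]−1 = 10, with one witness 19, 31, 38, 39, 34, 29, 23, 21, 5, 0.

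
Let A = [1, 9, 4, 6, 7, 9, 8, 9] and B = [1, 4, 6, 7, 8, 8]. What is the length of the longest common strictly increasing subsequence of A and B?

5

A longest common strictly increasing subsequence is 1, 4, 6, 7, 8 (length 5); it appears in order in both A and B, and no longer such subsequence exists.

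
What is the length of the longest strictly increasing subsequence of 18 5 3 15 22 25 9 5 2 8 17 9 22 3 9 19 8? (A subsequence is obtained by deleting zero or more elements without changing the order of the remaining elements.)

5

Let dp[i] be the longest increasing subsequence ending at position i. Then dp = [1, 1, 1, 2, 3, 4, 2, 2, 1, 3, 4, 4, 5, 2, 4, 5, 3].
The maximum is 5; one witness is 3, 5, 8, 17, 22 at positions 3,8,10,11,13.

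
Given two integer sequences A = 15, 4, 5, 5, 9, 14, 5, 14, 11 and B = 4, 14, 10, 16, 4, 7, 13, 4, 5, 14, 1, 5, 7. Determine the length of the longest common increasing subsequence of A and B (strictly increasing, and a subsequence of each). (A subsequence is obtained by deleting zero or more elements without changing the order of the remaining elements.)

3

For each value that appears in both, track the longest common increasing run ending there.
The best achievable length is 3; one witness is 4, 5, 14 (A-positions 2,3,6, B-positions 1,9,10).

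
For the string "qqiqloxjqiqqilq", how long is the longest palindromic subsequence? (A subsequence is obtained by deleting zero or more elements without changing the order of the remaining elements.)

Using dp[i][j] = 2 + dp[i+1][j−1] if the ends match, else max(dp[i+1][j], dp[i][j−1]):
dp[1][15] = 9. A witness is qiqqiqqiq at positions 1,3,4,9,10,11,12,13,15.

9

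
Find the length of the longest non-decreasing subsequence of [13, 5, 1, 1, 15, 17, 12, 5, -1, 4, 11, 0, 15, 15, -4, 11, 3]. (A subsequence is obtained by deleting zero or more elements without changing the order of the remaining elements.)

6

Let dp[i] be the longest non-decreasing subsequence ending at position i. Then dp = [1, 1, 1, 2, 3, 4, 3, 3, 1, 3, 4, 2, 5, 6, 1, 5, 3].
The maximum is 6; one witness is 1, 1, 5, 11, 15, 15 at positions 3,4,8,11,13,14.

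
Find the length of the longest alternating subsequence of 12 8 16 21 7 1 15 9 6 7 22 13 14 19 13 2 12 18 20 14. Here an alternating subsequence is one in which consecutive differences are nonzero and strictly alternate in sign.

Track the best alternating length ending on an up-step vs a down-step at each position: up/down = 1/1, 1/2, 3/1, 3/1, 1/4, 1/4, 5/4, 5/6, 5/6, 7/6, 7/1, 7/8, 9/8, 9/8, 7/10, 5/10, 11/10, 11/10, 11/8, 11/12.
The maximum over both is 12; one such subsequence is 12, 8, 16, 7, 15, 9, 22, 13, 14, 13, 18, 14.

12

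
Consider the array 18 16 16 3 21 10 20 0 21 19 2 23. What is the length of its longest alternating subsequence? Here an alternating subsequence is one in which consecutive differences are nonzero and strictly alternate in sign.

9

A longest alternating subsequence is 18, 16, 21, 10, 20, 0, 21, 19, 23 (positions 1,2,5,6,7,8,9,10,12); its 8 consecutive differences strictly alternate in sign, and length 9 is optimal.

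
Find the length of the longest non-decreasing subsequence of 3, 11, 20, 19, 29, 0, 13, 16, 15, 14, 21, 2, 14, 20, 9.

One longest non-decreasing subsequence is 3, 11, 13, 14, 14, 20 (positions 1,2,7,10,13,14), of length 6; no longer one exists.

6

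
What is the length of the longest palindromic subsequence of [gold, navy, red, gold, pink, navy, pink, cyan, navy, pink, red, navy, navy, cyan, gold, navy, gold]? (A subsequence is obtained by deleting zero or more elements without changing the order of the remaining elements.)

11

Using dp[i][j] = 2 + dp[i+1][j−1] if the ends match, else max(dp[i+1][j], dp[i][j−1]):
dp[1][17] = 11. A witness is gold navy gold cyan navy navy navy cyan gold navy gold at positions 1,2,4,8,9,12,13,14,15,16,17.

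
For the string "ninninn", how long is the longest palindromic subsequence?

One longest palindromic subsequence is ninnin (positions 1,2,3,4,5,7); it reads the same forward and backward, and the interval DP gives dp[1][7] = 6.

6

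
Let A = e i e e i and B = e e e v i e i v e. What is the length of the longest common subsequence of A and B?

A longest common subsequence is eiee (length 4); the LCS DP confirms no longer common subsequence exists.

4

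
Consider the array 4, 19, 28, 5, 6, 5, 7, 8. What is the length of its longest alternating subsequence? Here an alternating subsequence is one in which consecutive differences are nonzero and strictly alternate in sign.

6

A longest alternating subsequence is 4, 19, 5, 6, 5, 7 (positions 1,2,4,5,6,7); its 5 consecutive differences strictly alternate in sign, and length 6 is optimal.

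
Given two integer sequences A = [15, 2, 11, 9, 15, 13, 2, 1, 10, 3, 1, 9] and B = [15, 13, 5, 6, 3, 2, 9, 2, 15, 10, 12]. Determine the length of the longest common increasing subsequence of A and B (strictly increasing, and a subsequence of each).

3

For each value that appears in both, track the longest common increasing run ending there.
The best achievable length is 3; one witness is 2, 9, 15 (A-positions 2,4,5, B-positions 6,7,9).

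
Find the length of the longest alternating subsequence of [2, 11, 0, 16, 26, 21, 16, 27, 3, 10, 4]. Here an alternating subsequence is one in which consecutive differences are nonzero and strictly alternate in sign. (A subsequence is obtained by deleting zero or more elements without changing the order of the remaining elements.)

Track the best alternating length ending on an up-step vs a down-step at each position: up/down = 1/1, 2/1, 1/3, 4/1, 4/1, 4/5, 4/5, 6/1, 4/7, 8/7, 8/9.
The maximum over both is 9; one such subsequence is 2, 11, 0, 26, 21, 27, 3, 10, 4.

9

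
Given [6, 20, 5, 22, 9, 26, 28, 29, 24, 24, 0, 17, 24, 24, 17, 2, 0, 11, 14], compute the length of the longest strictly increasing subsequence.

Let dp[i] be the longest increasing subsequence ending at position i. Then dp = [1, 2, 1, 3, 2, 4, 5, 6, 4, 4, 1, 3, 4, 4, 3, 2, 1, 3, 4].
The maximum is 6; one witness is 6, 20, 22, 26, 28, 29 at positions 1,2,4,6,7,8.

6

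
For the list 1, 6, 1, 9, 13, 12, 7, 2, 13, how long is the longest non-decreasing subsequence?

Scanning left to right, the best length ending at each element is: 1→1, 6→2, 1→2, 9→3, 13→4, 12→4, 7→3, 2→3, 13→5.
So the longest non-decreasing subsequence has length 5, e.g. 1, 6, 9, 13, 13.

5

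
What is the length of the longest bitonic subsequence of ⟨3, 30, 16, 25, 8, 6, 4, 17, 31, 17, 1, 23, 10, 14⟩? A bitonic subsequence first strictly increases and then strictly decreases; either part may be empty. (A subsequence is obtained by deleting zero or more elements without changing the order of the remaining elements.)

Let inc[i] be the LIS ending at i and dec[i] the longest strictly decreasing subsequence starting at i. inc = [1, 2, 2, 3, 2, 2, 2, 3, 4, 3, 1, 4, 3, 4], dec = [2, 6, 5, 5, 4, 3, 2, 2, 3, 2, 1, 2, 1, 1].
max_i inc[i]+dec[i]−1 = 7, with one witness 3, 30, 25, 8, 6, 4, 1.

7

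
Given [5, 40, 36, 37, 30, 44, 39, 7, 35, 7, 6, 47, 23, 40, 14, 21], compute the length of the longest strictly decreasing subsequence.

5

Let dp[i] be the longest decreasing subsequence ending at position i. Then dp = [1, 1, 2, 2, 3, 1, 2, 4, 3, 4, 5, 1, 4, 2, 5, 5].
The maximum is 5; one witness is 40, 36, 30, 7, 6 at positions 2,3,5,8,11.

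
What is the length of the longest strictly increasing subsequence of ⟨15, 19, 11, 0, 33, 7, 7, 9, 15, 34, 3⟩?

5

One longest increasing subsequence is 0, 7, 9, 15, 34 (positions 4,6,8,9,10), of length 5; no longer one exists.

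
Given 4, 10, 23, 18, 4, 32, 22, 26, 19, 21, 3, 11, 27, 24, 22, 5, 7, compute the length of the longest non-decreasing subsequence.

6

Scanning left to right, the best length ending at each element is: 4→1, 10→2, 23→3, 18→3, 4→2, 32→4, 22→4, 26→5, 19→4, 21→5, 3→1, 11→3, 27→6, 24→6, 22→6, 5→3, 7→4.
So the longest non-decreasing subsequence has length 6, e.g. 4, 10, 18, 22, 26, 27.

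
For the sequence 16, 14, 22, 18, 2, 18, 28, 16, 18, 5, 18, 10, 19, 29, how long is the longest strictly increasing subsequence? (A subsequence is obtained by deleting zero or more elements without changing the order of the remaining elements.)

Scanning left to right, the best length ending at each element is: 16→1, 14→1, 22→2, 18→2, 2→1, 18→2, 28→3, 16→2, 18→3, 5→2, 18→3, 10→3, 19→4, 29→5.
So the longest increasing subsequence has length 5, e.g. 14, 16, 18, 19, 29.

5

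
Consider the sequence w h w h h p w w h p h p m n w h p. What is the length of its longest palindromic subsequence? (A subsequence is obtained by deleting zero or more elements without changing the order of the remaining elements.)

Using dp[i][j] = 2 + dp[i+1][j−1] if the ends match, else max(dp[i+1][j], dp[i][j−1]):
dp[1][17] = 10. A witness is hwhpwwphwh at positions 2,3,5,6,7,8,10,11,15,16.

10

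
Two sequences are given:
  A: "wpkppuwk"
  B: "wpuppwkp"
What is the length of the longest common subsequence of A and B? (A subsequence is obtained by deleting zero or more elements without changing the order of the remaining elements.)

Backtracking the LCS table gives one alignment: w (A1,B1) → p (A2,B2) → p (A4,B4) → p (A5,B5) → w (A7,B6) → k (A8,B7).
So the longest common subsequence has length 6.

6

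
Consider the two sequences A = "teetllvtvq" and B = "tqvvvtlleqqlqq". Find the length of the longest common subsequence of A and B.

5

A longest common subsequence is ttllq (length 5); the LCS DP confirms no longer common subsequence exists.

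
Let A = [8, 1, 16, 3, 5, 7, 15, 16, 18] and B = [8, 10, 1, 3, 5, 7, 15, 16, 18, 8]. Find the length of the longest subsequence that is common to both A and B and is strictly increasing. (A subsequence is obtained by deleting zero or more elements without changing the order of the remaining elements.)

7

For each value that appears in both, track the longest common increasing run ending there.
The best achievable length is 7; one witness is 1, 3, 5, 7, 15, 16, 18 (A-positions 2,4,5,6,7,8,9, B-positions 3,4,5,6,7,8,9).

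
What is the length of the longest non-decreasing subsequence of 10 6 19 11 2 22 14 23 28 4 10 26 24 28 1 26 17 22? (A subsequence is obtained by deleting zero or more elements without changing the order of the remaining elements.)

Scanning left to right, the best length ending at each element is: 10→1, 6→1, 19→2, 11→2, 2→1, 22→3, 14→3, 23→4, 28→5, 4→2, 10→3, 26→5, 24→5, 28→6, 1→1, 26→6, 17→4, 22→5.
So the longest non-decreasing subsequence has length 6, e.g. 10, 19, 22, 23, 28, 28.

6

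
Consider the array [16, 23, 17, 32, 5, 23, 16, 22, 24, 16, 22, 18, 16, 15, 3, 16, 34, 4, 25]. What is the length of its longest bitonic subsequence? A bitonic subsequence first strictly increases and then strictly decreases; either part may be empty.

Let inc[i] be the LIS ending at i and dec[i] the longest strictly decreasing subsequence starting at i. inc = [1, 2, 2, 3, 1, 3, 2, 3, 4, 2, 3, 3, 2, 2, 1, 3, 5, 2, 5], dec = [3, 6, 4, 7, 2, 6, 3, 5, 6, 3, 5, 4, 3, 2, 1, 2, 2, 1, 1].
max_i inc[i]+dec[i]−1 = 9, with one witness 16, 23, 32, 24, 22, 18, 16, 15, 4.

9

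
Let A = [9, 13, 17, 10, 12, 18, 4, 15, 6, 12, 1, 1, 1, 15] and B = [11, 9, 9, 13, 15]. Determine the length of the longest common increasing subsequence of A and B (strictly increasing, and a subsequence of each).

For each value that appears in both, track the longest common increasing run ending there.
The best achievable length is 3; one witness is 9, 13, 15 (A-positions 1,2,8, B-positions 2,4,5).

3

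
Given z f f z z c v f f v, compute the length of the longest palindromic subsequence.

6

One longest palindromic subsequence is ffzzff (positions 2,3,4,5,8,9); it reads the same forward and backward, and the interval DP gives dp[1][10] = 6.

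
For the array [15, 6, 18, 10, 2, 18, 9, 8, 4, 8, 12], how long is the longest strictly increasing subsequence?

Let dp[i] be the longest increasing subsequence ending at position i. Then dp = [1, 1, 2, 2, 1, 3, 2, 2, 2, 3, 4].
The maximum is 4; one witness is 2, 4, 8, 12 at positions 5,9,10,11.

4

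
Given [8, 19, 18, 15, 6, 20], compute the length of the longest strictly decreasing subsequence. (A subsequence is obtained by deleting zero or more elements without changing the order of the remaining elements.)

Let dp[i] be the longest decreasing subsequence ending at position i. Then dp = [1, 1, 2, 3, 4, 1].
The maximum is 4; one witness is 19, 18, 15, 6 at positions 2,3,4,5.

4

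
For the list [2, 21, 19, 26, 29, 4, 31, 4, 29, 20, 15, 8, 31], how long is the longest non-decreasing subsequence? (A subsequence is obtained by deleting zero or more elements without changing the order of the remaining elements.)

6

Scanning left to right, the best length ending at each element is: 2→1, 21→2, 19→2, 26→3, 29→4, 4→2, 31→5, 4→3, 29→5, 20→4, 15→4, 8→4, 31→6.
So the longest non-decreasing subsequence has length 6, e.g. 2, 21, 26, 29, 31, 31.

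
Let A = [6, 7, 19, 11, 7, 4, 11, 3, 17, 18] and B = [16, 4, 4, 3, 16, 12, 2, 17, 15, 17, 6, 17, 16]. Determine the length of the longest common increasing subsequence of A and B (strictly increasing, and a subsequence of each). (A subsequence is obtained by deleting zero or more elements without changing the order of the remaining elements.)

2

For each value that appears in both, track the longest common increasing run ending there.
The best achievable length is 2; one witness is 4, 17 (A-positions 6,9, B-positions 2,8).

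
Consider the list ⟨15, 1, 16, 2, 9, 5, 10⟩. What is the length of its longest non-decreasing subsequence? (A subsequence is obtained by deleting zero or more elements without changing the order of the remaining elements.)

Let dp[i] be the longest non-decreasing subsequence ending at position i. Then dp = [1, 1, 2, 2, 3, 3, 4].
The maximum is 4; one witness is 1, 2, 9, 10 at positions 2,4,5,7.

4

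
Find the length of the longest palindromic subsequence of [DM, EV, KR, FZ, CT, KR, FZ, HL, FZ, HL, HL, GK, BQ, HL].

One longest palindromic subsequence is HL HL HL HL (positions 8,10,11,14); it reads the same forward and backward, and the interval DP gives dp[1][14] = 4.

4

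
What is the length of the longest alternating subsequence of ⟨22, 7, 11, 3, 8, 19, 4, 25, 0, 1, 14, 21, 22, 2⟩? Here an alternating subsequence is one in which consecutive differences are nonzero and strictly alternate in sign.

Track the best alternating length ending on an up-step vs a down-step at each position: up/down = 1/1, 1/2, 3/2, 1/4, 5/4, 5/2, 5/6, 7/1, 1/8, 9/8, 9/8, 9/8, 9/8, 9/10.
The maximum over both is 10; one such subsequence is 22, 7, 11, 3, 8, 4, 25, 0, 14, 2.

10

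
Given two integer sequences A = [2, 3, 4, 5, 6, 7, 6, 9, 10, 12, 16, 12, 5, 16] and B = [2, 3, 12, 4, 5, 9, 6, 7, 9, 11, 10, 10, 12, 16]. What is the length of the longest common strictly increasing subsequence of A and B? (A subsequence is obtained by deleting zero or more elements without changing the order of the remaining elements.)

A longest common strictly increasing subsequence is 2, 3, 4, 5, 6, 7, 9, 10, 12, 16 (length 10); it appears in order in both A and B, and no longer such subsequence exists.

10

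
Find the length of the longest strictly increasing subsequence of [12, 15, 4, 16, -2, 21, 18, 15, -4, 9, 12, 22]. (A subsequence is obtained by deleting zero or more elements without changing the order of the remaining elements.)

Let dp[i] be the longest increasing subsequence ending at position i. Then dp = [1, 2, 1, 3, 1, 4, 4, 2, 1, 2, 3, 5].
The maximum is 5; one witness is 12, 15, 16, 21, 22 at positions 1,2,4,6,12.

5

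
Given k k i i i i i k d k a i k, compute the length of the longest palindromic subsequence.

One longest palindromic subsequence is kkiiiiikk (positions 1,2,3,4,5,6,7,10,13); it reads the same forward and backward, and the interval DP gives dp[1][13] = 9.

9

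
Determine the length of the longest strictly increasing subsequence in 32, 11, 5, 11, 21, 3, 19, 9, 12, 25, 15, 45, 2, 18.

Scanning left to right, the best length ending at each element is: 32→1, 11→1, 5→1, 11→2, 21→3, 3→1, 19→3, 9→2, 12→3, 25→4, 15→4, 45→5, 2→1, 18→5.
So the longest increasing subsequence has length 5, e.g. 5, 11, 21, 25, 45.

5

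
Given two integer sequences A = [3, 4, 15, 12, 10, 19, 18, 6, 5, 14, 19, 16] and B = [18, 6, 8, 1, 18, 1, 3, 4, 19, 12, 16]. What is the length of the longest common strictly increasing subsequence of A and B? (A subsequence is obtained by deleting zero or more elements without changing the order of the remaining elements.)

For each value that appears in both, track the longest common increasing run ending there.
The best achievable length is 4; one witness is 3, 4, 12, 16 (A-positions 1,2,4,12, B-positions 7,8,10,11).

4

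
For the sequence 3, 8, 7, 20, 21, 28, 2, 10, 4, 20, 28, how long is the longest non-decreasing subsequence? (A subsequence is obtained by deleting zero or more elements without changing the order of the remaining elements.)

One longest non-decreasing subsequence is 3, 8, 20, 21, 28, 28 (positions 1,2,4,5,6,11), of length 6; no longer one exists.

6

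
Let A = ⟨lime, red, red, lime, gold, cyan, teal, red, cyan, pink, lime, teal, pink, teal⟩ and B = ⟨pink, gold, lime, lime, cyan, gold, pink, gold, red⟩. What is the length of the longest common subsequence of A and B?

4

Backtracking the LCS table gives one alignment: lime (A1,B3) → lime (A4,B4) → gold (A5,B8) → red (A8,B9).
So the longest common subsequence has length 4.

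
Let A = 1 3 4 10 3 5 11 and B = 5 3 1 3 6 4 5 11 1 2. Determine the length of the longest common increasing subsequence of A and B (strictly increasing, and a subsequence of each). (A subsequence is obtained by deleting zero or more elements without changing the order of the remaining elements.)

5

A longest common strictly increasing subsequence is 1, 3, 4, 5, 11 (length 5); it appears in order in both A and B, and no longer such subsequence exists.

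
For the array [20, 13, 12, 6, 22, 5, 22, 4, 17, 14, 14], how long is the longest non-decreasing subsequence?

3

Scanning left to right, the best length ending at each element is: 20→1, 13→1, 12→1, 6→1, 22→2, 5→1, 22→3, 4→1, 17→2, 14→2, 14→3.
So the longest non-decreasing subsequence has length 3, e.g. 20, 22, 22.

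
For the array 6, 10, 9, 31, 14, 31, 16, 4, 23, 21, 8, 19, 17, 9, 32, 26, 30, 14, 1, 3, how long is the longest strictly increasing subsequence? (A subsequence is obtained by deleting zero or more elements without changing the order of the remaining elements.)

7

Scanning left to right, the best length ending at each element is: 6→1, 10→2, 9→2, 31→3, 14→3, 31→4, 16→4, 4→1, 23→5, 21→5, 8→2, 19→5, 17→5, 9→3, 32→6, 26→6, 30→7, 14→4, 1→1, 3→2.
So the longest increasing subsequence has length 7, e.g. 6, 10, 14, 16, 23, 26, 30.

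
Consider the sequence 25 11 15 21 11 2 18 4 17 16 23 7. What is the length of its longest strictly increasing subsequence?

Scanning left to right, the best length ending at each element is: 25→1, 11→1, 15→2, 21→3, 11→1, 2→1, 18→3, 4→2, 17→3, 16→3, 23→4, 7→3.
So the longest increasing subsequence has length 4, e.g. 11, 15, 21, 23.

4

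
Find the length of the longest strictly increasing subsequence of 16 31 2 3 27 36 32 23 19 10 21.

4

One longest increasing subsequence is 2, 3, 27, 36 (positions 3,4,5,6), of length 4; no longer one exists.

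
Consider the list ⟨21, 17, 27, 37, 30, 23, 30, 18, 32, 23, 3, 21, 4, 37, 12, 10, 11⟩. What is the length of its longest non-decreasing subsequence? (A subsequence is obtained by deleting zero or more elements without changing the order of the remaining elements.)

6

One longest non-decreasing subsequence is 21, 27, 30, 30, 32, 37 (positions 1,3,5,7,9,14), of length 6; no longer one exists.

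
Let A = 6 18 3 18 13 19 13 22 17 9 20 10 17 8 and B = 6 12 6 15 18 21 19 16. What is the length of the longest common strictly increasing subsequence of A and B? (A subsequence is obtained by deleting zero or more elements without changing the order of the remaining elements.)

3

A longest common strictly increasing subsequence is 6, 18, 19 (length 3); it appears in order in both A and B, and no longer such subsequence exists.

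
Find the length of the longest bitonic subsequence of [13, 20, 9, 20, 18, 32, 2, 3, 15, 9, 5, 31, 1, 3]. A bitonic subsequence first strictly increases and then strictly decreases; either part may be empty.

Let inc[i] be the LIS ending at i and dec[i] the longest strictly decreasing subsequence starting at i. inc = [1, 2, 1, 2, 2, 3, 1, 2, 3, 3, 3, 4, 1, 2], dec = [4, 6, 3, 6, 5, 5, 2, 2, 4, 3, 2, 2, 1, 1].
max_i inc[i]+dec[i]−1 = 7, with one witness 13, 20, 18, 15, 9, 5, 3.

7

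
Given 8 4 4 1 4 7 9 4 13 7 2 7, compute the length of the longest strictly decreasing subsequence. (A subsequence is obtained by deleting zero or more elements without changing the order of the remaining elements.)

One longest decreasing subsequence is 8, 7, 4, 2 (positions 1,6,8,11), of length 4; no longer one exists.

4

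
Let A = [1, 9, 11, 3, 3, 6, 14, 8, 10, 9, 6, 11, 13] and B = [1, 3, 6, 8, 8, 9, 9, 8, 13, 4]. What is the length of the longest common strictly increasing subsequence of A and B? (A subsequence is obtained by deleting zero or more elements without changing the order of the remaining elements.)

6

A longest common strictly increasing subsequence is 1, 3, 6, 8, 9, 13 (length 6); it appears in order in both A and B, and no longer such subsequence exists.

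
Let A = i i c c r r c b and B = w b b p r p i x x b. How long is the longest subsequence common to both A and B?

2

Backtracking the LCS table gives one alignment: i (A1,B7) → b (A8,B10).
So the longest common subsequence has length 2.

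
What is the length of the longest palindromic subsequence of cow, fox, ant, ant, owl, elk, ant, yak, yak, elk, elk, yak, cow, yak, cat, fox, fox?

8

One longest palindromic subsequence is fox yak yak elk elk yak yak fox (positions 2,8,9,10,11,12,14,17); it reads the same forward and backward, and the interval DP gives dp[1][17] = 8.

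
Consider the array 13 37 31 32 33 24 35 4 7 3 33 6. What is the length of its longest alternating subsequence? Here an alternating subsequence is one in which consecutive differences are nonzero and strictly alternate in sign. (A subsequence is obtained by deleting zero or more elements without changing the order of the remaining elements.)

A longest alternating subsequence is 13, 37, 31, 32, 24, 35, 4, 7, 3, 33, 6 (positions 1,2,3,4,6,7,8,9,10,11,12); its 10 consecutive differences strictly alternate in sign, and length 11 is optimal.

11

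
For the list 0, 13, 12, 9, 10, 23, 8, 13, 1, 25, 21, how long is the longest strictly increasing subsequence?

Let dp[i] be the longest increasing subsequence ending at position i. Then dp = [1, 2, 2, 2, 3, 4, 2, 4, 2, 5, 5].
The maximum is 5; one witness is 0, 9, 10, 23, 25 at positions 1,4,5,6,10.

5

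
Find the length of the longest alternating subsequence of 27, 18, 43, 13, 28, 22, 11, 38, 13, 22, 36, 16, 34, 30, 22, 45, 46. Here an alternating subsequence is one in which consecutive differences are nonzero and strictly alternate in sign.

Track the best alternating length ending on an up-step vs a down-step at each position: up/down = 1/1, 1/2, 3/1, 1/4, 5/4, 5/6, 1/6, 7/4, 7/8, 9/8, 9/8, 9/10, 11/10, 11/12, 11/12, 13/1, 13/1.
The maximum over both is 13; one such subsequence is 27, 18, 43, 13, 28, 22, 38, 13, 22, 16, 34, 30, 45.

13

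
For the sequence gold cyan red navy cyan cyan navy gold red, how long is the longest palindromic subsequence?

6

One longest palindromic subsequence is red navy cyan cyan navy red (positions 3,4,5,6,7,9); it reads the same forward and backward, and the interval DP gives dp[1][9] = 6.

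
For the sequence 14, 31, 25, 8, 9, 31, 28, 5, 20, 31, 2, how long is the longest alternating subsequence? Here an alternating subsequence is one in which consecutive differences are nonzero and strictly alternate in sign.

A longest alternating subsequence is 14, 31, 8, 9, 5, 20, 2 (positions 1,2,4,5,8,9,11); its 6 consecutive differences strictly alternate in sign, and length 7 is optimal.

7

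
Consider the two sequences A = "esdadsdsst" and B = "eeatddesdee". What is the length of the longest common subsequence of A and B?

Backtracking the LCS table gives one alignment: e (A1,B2) → d (A3,B5) → d (A5,B6) → s (A6,B8) → d (A7,B9).
So the longest common subsequence has length 5.

5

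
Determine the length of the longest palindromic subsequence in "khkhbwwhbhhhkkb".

Using dp[i][j] = 2 + dp[i+1][j−1] if the ends match, else max(dp[i+1][j], dp[i][j−1]):
dp[1][15] = 10. A witness is kkhbwwbhkk at positions 1,3,4,5,6,7,9,12,13,14.

10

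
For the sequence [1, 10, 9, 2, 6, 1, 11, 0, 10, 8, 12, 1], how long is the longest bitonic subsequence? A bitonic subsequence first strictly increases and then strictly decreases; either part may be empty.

Let inc[i] be the LIS ending at i and dec[i] the longest strictly decreasing subsequence starting at i. inc = [1, 2, 2, 2, 3, 1, 4, 1, 4, 4, 5, 2], dec = [2, 5, 4, 3, 3, 2, 4, 1, 3, 2, 2, 1].
max_i inc[i]+dec[i]−1 = 7, with one witness 1, 2, 6, 11, 10, 8, 1.

7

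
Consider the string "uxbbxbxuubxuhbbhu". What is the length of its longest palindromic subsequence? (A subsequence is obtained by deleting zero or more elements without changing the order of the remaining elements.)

12

One longest palindromic subsequence is ubbxbuubxbbu (positions 1,3,4,5,6,8,9,10,11,14,15,17); it reads the same forward and backward, and the interval DP gives dp[1][17] = 12.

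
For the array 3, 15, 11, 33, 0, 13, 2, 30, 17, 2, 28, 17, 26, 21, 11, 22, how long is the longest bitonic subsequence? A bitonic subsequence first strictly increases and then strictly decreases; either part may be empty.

Let inc[i] be the LIS ending at i and dec[i] the longest strictly decreasing subsequence starting at i. inc = [1, 2, 2, 3, 1, 3, 2, 4, 4, 2, 5, 4, 5, 5, 3, 6], dec = [2, 3, 2, 6, 1, 2, 1, 5, 2, 1, 4, 2, 3, 2, 1, 1].
max_i inc[i]+dec[i]−1 = 8, with one witness 3, 15, 33, 30, 28, 26, 21, 11.

8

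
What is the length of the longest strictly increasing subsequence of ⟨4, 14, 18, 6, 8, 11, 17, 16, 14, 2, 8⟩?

5

Scanning left to right, the best length ending at each element is: 4→1, 14→2, 18→3, 6→2, 8→3, 11→4, 17→5, 16→5, 14→5, 2→1, 8→3.
So the longest increasing subsequence has length 5, e.g. 4, 6, 8, 11, 17.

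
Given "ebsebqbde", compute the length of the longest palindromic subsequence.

One longest palindromic subsequence is ebqbe (positions 1,5,6,7,9); it reads the same forward and backward, and the interval DP gives dp[1][9] = 5.

5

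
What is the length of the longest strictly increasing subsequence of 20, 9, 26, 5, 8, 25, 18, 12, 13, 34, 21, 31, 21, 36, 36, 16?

Let dp[i] be the longest increasing subsequence ending at position i. Then dp = [1, 1, 2, 1, 2, 3, 3, 3, 4, 5, 5, 6, 5, 7, 7, 5].
The maximum is 7; one witness is 5, 8, 12, 13, 21, 31, 36 at positions 4,5,8,9,11,12,14.

7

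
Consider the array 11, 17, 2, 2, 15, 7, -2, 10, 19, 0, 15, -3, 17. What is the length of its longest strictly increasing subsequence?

Let dp[i] be the longest increasing subsequence ending at position i. Then dp = [1, 2, 1, 1, 2, 2, 1, 3, 4, 2, 4, 1, 5].
The maximum is 5; one witness is 2, 7, 10, 15, 17 at positions 3,6,8,11,13.

5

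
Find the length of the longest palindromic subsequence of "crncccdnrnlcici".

9

Using dp[i][j] = 2 + dp[i+1][j−1] if the ends match, else max(dp[i+1][j], dp[i][j−1]):
dp[1][15] = 9. A witness is crncccnrc at positions 1,2,3,4,5,6,8,9,14.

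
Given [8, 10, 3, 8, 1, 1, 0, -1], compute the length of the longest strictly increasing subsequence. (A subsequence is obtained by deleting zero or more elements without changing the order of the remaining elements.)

Scanning left to right, the best length ending at each element is: 8→1, 10→2, 3→1, 8→2, 1→1, 1→1, 0→1, -1→1.
So the longest increasing subsequence has length 2, e.g. 8, 10.

2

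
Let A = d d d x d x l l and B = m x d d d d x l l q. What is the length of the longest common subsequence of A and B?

7

Backtracking the LCS table gives one alignment: d (A1,B3) → d (A2,B4) → d (A3,B5) → d (A5,B6) → x (A6,B7) → l (A7,B8) → l (A8,B9).
So the longest common subsequence has length 7.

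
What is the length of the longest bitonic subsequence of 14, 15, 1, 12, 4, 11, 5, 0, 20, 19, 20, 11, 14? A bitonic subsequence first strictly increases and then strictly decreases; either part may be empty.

6

Let inc[i] be the LIS ending at i and dec[i] the longest strictly decreasing subsequence starting at i. inc = [1, 2, 1, 2, 2, 3, 3, 1, 4, 4, 5, 4, 5], dec = [5, 5, 2, 4, 2, 3, 2, 1, 3, 2, 2, 1, 1].
max_i inc[i]+dec[i]−1 = 6, with one witness 14, 15, 12, 11, 5, 0.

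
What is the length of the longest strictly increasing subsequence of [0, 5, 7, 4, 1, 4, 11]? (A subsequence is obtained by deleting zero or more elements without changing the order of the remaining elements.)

Let dp[i] be the longest increasing subsequence ending at position i. Then dp = [1, 2, 3, 2, 2, 3, 4].
The maximum is 4; one witness is 0, 5, 7, 11 at positions 1,2,3,7.

4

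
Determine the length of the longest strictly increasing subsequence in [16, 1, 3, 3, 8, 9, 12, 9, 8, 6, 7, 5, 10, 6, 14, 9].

6

One longest increasing subsequence is 1, 3, 8, 9, 12, 14 (positions 2,3,5,6,7,15), of length 6; no longer one exists.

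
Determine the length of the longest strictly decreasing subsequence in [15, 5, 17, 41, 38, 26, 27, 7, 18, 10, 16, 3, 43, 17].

Let dp[i] be the longest decreasing subsequence ending at position i. Then dp = [1, 2, 1, 1, 2, 3, 3, 4, 4, 5, 5, 6, 1, 5].
The maximum is 6; one witness is 41, 38, 26, 18, 10, 3 at positions 4,5,6,9,10,12.

6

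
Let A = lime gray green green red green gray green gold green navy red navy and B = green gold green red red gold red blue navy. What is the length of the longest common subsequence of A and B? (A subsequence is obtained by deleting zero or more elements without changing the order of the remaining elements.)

A longest common subsequence is green, green, red, gold, red, navy (length 6); the LCS DP confirms no longer common subsequence exists.

6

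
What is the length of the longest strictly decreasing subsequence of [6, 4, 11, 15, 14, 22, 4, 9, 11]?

3

One longest decreasing subsequence is 15, 14, 4 (positions 4,5,7), of length 3; no longer one exists.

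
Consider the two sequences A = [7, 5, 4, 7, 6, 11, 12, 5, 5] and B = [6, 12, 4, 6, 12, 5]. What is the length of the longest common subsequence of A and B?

4

Backtracking the LCS table gives one alignment: 4 (A3,B3) → 6 (A5,B4) → 12 (A7,B5) → 5 (A9,B6).
So the longest common subsequence has length 4.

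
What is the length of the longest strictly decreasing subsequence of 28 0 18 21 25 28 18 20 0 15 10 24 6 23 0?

Scanning left to right, the best length ending at each element is: 28→1, 0→2, 18→2, 21→2, 25→2, 28→1, 18→3, 20→3, 0→4, 15→4, 10→5, 24→3, 6→6, 23→4, 0→7.
So the longest decreasing subsequence has length 7, e.g. 28, 21, 18, 15, 10, 6, 0.

7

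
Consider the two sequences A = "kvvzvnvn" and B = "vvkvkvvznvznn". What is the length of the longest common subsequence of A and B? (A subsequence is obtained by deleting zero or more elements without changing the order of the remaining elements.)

7

A longest common subsequence is kvvzvnn (length 7); the LCS DP confirms no longer common subsequence exists.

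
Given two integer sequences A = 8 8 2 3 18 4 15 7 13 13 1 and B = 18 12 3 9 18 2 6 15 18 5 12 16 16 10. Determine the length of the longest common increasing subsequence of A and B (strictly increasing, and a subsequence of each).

2

A longest common strictly increasing subsequence is 3, 18 (length 2); it appears in order in both A and B, and no longer such subsequence exists.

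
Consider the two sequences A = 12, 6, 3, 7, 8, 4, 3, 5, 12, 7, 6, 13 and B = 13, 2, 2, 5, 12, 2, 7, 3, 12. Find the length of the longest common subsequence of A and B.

A longest common subsequence is 12, 7, 3, 12 (length 4); the LCS DP confirms no longer common subsequence exists.

4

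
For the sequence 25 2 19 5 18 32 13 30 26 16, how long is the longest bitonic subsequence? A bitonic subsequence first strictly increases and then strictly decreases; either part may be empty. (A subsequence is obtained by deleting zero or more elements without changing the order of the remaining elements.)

7

Let inc[i] be the LIS ending at i and dec[i] the longest strictly decreasing subsequence starting at i. inc = [1, 1, 2, 2, 3, 4, 3, 4, 4, 4], dec = [4, 1, 3, 1, 2, 4, 1, 3, 2, 1].
max_i inc[i]+dec[i]−1 = 7, with one witness 2, 5, 18, 32, 30, 26, 16.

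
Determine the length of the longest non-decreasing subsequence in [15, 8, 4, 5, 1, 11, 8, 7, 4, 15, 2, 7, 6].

4

Let dp[i] be the longest non-decreasing subsequence ending at position i. Then dp = [1, 1, 1, 2, 1, 3, 3, 3, 2, 4, 2, 4, 3].
The maximum is 4; one witness is 4, 5, 11, 15 at positions 3,4,6,10.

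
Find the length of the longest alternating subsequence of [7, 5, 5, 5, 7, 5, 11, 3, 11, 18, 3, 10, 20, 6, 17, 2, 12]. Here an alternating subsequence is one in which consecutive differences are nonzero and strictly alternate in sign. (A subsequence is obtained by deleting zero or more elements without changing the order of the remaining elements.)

13

A longest alternating subsequence is 7, 5, 7, 5, 11, 3, 11, 3, 10, 6, 17, 2, 12 (positions 1,2,5,6,7,8,9,11,12,14,15,16,17); its 12 consecutive differences strictly alternate in sign, and length 13 is optimal.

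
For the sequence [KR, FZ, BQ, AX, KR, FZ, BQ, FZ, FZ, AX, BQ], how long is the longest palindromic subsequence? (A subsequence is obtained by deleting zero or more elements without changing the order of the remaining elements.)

One longest palindromic subsequence is BQ AX FZ FZ FZ AX BQ (positions 3,4,6,8,9,10,11); it reads the same forward and backward, and the interval DP gives dp[1][11] = 7.

7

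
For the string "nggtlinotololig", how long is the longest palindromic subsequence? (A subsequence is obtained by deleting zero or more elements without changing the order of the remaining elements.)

7

Using dp[i][j] = 2 + dp[i+1][j−1] if the ends match, else max(dp[i+1][j], dp[i][j−1]):
dp[1][15] = 7. A witness is gilolig at positions 2,6,11,12,13,14,15.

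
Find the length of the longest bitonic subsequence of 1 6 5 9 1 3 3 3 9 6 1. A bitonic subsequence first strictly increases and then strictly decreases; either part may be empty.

5

Let inc[i] be the LIS ending at i and dec[i] the longest strictly decreasing subsequence starting at i. inc = [1, 2, 2, 3, 1, 2, 2, 2, 3, 3, 1], dec = [1, 4, 3, 3, 1, 2, 2, 2, 3, 2, 1].
max_i inc[i]+dec[i]−1 = 5, with one witness 1, 6, 5, 3, 1.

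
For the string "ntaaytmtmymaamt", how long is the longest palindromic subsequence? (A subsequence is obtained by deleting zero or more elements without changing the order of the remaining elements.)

One longest palindromic subsequence is taaymtmyaat (positions 2,3,4,5,7,8,9,10,12,13,15); it reads the same forward and backward, and the interval DP gives dp[1][15] = 11.

11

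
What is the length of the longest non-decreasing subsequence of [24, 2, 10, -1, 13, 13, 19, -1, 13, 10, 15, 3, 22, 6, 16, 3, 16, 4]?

Let dp[i] be the longest non-decreasing subsequence ending at position i. Then dp = [1, 1, 2, 1, 3, 4, 5, 2, 5, 3, 6, 3, 7, 4, 7, 4, 8, 5].
The maximum is 8; one witness is 2, 10, 13, 13, 13, 15, 16, 16 at positions 2,3,5,6,9,11,15,17.

8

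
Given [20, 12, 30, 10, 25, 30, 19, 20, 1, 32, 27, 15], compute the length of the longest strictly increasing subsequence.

One longest increasing subsequence is 20, 25, 30, 32 (positions 1,5,6,10), of length 4; no longer one exists.

4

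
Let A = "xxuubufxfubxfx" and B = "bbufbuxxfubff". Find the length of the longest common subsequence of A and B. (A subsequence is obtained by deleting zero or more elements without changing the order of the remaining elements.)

8

Backtracking the LCS table gives one alignment: u (A3,B3) → b (A5,B5) → u (A6,B6) → x (A8,B8) → f (A9,B9) → u (A10,B10) → b (A11,B11) → f (A13,B13).
So the longest common subsequence has length 8.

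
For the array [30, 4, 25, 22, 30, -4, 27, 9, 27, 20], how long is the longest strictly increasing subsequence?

One longest increasing subsequence is 4, 25, 30 (positions 2,3,5), of length 3; no longer one exists.

3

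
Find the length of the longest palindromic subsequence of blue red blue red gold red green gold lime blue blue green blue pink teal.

Using dp[i][j] = 2 + dp[i+1][j−1] if the ends match, else max(dp[i+1][j], dp[i][j−1]):
dp[1][15] = 7. A witness is blue blue gold green gold blue blue at positions 1,3,5,7,8,11,13.

7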